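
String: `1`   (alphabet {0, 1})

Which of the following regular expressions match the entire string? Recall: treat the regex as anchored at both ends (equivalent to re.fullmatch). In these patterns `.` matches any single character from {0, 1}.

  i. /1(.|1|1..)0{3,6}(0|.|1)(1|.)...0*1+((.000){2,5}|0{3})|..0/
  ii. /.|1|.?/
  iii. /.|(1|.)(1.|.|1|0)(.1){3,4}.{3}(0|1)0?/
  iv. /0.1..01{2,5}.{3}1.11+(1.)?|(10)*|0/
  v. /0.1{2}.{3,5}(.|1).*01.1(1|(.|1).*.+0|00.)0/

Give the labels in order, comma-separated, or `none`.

ii, iii

i → no match
ii → match
iii → match
iv → no match
v → no match — must start with `0`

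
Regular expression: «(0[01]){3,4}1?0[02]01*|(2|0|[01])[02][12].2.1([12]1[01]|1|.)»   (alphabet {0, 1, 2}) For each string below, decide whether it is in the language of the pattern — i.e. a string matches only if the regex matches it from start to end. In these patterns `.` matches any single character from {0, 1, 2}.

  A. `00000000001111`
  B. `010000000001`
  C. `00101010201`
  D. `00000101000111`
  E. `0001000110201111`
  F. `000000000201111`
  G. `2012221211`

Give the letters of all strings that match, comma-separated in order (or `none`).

A → no match
B. `010000000001` → match
C. `00101010201` → no match
D → match
E → match
F → match
G. `2012221211` → match

B, D, E, F, G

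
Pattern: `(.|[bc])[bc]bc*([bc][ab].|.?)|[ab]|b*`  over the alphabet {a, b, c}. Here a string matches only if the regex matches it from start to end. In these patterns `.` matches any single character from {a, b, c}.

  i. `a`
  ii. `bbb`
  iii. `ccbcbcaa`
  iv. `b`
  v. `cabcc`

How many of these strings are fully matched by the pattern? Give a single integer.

i → match
ii → match
iii → no match
iv → match
v → no match
Total matched: 3

3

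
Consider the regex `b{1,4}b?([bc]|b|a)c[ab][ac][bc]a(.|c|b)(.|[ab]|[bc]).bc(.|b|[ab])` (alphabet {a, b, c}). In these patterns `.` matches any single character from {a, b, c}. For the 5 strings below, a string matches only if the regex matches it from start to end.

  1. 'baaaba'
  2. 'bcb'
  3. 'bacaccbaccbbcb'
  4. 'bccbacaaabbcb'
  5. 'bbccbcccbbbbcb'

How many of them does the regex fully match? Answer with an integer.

1 → no match
2 → no match
3 → no match
4 → match
5 → no match
Total matched: 1

1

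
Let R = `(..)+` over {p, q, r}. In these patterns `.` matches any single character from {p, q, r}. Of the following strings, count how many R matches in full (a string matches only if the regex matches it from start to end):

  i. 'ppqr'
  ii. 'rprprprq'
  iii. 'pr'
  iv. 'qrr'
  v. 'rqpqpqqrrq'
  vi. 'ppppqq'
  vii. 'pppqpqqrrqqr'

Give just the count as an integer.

i → match
ii → match
iii → match
iv → no match
v → match
vi → match
vii → match
Total matched: 6

6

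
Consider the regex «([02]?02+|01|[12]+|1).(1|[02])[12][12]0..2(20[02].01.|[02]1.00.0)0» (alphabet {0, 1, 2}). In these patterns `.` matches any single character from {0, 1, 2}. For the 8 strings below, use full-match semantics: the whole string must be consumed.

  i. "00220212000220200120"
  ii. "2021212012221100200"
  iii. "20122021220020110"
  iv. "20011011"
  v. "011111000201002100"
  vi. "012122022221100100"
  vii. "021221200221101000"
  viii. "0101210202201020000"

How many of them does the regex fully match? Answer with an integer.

i → match
ii → match
iii → match
iv → no match — must end with "0"
v → no match
vi → match
vii → no match
viii → no match
Total matched: 4

4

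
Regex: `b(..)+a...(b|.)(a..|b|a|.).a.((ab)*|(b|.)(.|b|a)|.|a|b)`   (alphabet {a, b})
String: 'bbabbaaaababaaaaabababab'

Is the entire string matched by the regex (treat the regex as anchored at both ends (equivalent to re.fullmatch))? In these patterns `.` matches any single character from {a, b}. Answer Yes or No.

Yes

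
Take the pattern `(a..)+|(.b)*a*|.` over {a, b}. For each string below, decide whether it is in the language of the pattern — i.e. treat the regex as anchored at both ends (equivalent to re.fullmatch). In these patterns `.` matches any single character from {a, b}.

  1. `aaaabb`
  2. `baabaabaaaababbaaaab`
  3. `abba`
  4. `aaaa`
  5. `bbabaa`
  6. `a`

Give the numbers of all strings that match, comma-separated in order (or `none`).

1, 4, 5, 6

1 → match
2 → no match
3 → no match
4 → match
5 → match
6 → match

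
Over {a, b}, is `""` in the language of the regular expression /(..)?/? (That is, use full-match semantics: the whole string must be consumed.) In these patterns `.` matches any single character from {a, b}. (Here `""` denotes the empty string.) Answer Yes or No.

Yes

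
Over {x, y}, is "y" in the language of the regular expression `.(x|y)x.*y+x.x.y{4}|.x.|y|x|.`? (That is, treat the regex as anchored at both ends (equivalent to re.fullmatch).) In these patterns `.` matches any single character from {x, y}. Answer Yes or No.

Yes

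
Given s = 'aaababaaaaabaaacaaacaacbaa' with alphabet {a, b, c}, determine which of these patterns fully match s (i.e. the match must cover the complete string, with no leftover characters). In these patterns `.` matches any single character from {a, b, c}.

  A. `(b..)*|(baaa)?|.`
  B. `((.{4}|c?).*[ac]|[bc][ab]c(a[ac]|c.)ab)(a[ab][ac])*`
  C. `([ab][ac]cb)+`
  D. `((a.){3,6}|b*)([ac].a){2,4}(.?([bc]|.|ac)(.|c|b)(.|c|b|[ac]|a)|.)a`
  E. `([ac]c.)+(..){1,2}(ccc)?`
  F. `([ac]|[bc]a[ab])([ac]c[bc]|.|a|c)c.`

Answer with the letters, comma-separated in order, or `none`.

A → no match
B → match
C → no match — must end with 'cb'
D → match
E → no match
F → no match

B, D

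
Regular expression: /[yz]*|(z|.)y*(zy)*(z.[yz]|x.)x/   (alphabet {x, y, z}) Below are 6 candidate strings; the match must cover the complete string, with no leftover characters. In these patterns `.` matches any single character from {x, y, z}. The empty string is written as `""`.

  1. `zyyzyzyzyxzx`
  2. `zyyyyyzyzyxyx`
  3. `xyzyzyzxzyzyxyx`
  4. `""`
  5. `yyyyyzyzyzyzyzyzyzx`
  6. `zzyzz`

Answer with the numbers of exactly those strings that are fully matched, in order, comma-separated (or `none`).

1, 2, 4, 5, 6

1. `zyyzyzyzyxzx` → match
2 → match
3 → no match
4. `""` → match
5 → match
6. `zzyzz` → match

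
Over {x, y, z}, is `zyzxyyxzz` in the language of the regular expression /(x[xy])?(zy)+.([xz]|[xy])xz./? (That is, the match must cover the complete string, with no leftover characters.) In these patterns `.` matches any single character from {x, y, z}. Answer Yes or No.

No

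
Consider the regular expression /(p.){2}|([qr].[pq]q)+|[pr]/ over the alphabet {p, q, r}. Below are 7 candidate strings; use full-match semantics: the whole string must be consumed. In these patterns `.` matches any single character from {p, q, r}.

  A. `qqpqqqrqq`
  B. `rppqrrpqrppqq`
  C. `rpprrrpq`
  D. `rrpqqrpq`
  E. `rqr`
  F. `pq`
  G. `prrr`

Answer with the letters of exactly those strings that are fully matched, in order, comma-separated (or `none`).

D

A → no match
B → no match
C → no match
D → match
E → no match
F → no match
G → no match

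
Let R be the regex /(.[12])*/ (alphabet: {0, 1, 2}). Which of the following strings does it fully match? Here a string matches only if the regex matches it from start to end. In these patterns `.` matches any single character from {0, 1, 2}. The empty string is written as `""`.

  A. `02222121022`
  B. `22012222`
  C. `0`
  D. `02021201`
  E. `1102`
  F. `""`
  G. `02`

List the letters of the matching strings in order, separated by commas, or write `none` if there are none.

B, D, E, F, G

A. `02222121022` → no match
B. `22012222` → match
C. `0` → no match
D. `02021201` → match
E. `1102` → match
F. `""` → match
G. `02` → match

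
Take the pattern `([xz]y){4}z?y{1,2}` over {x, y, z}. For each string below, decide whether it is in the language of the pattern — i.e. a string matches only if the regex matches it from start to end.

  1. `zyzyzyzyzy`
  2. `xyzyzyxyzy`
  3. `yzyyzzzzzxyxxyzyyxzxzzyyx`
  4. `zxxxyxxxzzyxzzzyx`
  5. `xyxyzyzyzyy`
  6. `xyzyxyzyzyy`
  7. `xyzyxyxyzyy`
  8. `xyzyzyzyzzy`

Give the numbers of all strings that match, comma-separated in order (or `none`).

1, 2, 5, 6, 7

1 → match
2 → match
3 → no match — must end with `y`
4 → no match — must end with `y`
5 → match
6 → match
7 → match
8 → no match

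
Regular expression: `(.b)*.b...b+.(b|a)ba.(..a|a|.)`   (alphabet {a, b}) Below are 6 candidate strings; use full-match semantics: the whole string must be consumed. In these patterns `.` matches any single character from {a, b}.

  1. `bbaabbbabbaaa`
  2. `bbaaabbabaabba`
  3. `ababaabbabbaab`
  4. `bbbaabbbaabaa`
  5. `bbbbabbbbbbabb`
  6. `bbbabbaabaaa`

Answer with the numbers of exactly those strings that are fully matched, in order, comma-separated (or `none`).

1, 2, 3, 5, 6

1 → match
2 → match
3 → match
4 → no match
5 → match
6 → match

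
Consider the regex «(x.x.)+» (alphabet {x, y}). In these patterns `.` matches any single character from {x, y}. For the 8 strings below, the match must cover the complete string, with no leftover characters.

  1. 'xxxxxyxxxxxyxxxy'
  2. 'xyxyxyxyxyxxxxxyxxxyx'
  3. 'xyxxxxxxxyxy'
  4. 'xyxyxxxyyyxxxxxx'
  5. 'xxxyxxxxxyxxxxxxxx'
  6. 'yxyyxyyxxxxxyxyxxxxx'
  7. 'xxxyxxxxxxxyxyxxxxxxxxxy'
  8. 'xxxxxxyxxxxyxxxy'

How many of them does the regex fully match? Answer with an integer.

3

1 → match
2 → no match
3 → match
4 → no match
5 → no match
6 → no match — must start with 'x'
7 → match
8 → no match
Total matched: 3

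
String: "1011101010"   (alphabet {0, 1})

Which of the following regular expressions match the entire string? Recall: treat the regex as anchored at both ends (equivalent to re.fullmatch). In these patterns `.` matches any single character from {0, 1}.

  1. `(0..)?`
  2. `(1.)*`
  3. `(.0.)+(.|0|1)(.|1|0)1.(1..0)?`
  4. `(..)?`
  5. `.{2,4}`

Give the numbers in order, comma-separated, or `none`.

1 → no match
2 → match
3 → no match
4 → no match
5 → no match

2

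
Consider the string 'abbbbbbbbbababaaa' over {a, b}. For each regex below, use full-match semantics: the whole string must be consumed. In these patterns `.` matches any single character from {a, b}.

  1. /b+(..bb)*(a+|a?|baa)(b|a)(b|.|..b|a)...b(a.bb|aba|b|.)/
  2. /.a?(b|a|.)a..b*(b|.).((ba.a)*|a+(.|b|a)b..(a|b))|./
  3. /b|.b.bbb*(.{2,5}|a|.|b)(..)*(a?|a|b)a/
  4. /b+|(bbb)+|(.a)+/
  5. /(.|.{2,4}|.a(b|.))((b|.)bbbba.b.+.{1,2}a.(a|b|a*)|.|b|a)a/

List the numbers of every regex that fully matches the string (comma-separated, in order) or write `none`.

3

1 → no match — must start with 'b'
2 → no match
3 → match
4 → no match
5 → no match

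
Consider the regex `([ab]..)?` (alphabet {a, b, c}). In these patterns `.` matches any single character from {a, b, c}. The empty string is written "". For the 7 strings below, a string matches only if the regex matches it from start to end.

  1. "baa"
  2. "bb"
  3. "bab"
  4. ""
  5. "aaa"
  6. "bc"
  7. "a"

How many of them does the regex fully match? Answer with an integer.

1 → match
2 → no match
3 → match
4 → match
5 → match
6 → no match
7 → no match
Total matched: 4

4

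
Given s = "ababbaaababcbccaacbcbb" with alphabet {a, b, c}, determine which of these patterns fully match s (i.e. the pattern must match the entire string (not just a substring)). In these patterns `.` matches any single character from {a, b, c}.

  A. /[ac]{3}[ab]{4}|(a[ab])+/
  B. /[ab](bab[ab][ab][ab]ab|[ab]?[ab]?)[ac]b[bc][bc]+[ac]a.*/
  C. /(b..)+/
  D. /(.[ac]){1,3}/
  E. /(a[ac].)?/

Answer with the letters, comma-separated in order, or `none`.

B

A → no match
B → match
C → no match — must start with "b"
D → no match
E → no match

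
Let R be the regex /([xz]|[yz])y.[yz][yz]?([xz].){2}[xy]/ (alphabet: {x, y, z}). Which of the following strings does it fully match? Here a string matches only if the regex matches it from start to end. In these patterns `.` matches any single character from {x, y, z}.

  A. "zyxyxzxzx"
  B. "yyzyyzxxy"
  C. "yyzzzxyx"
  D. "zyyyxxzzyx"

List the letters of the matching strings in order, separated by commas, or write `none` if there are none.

A. "zyxyxzxzx" → match
B. "yyzyyzxxy" → no match
C. "yyzzzxyx" → no match
D. "zyyyxxzzyx" → no match

A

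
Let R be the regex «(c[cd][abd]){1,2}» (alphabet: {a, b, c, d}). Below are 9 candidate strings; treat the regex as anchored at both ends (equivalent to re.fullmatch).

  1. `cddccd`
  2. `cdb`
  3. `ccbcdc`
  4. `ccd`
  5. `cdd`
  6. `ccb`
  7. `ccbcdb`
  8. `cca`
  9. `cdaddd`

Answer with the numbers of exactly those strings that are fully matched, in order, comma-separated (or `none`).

1 → match
2 → match
3 → no match
4 → match
5 → match
6 → match
7 → match
8 → match
9 → no match

1, 2, 4, 5, 6, 7, 8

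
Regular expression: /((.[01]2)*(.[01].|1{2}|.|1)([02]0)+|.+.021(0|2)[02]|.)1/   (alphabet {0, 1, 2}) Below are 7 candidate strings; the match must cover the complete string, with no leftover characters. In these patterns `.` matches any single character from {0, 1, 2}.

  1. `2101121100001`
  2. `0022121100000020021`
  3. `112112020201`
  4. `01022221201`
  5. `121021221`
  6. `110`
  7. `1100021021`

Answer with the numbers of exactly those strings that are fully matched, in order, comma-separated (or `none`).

3, 5, 7

1 → no match
2 → no match
3 → match
4 → no match
5 → match
6 → no match — must end with `1`
7 → match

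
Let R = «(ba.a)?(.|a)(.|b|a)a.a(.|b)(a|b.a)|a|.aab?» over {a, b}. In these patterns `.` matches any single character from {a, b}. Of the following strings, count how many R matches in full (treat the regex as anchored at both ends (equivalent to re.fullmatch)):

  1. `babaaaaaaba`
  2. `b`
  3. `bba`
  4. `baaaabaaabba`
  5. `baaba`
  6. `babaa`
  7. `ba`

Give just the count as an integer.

1 → match
2 → no match
3 → no match
4 → no match
5 → no match
6 → no match
7 → no match
Total matched: 1

1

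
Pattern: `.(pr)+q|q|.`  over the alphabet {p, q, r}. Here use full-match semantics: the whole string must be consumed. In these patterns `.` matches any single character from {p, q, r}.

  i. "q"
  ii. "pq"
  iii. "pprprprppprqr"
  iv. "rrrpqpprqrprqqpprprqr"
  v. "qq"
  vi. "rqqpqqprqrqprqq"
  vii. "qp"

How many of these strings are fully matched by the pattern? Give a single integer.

i. "q" → match
ii. "pq" → no match
iii → no match
iv → no match
v. "qq" → no match
vi → no match
vii. "qp" → no match
Total matched: 1

1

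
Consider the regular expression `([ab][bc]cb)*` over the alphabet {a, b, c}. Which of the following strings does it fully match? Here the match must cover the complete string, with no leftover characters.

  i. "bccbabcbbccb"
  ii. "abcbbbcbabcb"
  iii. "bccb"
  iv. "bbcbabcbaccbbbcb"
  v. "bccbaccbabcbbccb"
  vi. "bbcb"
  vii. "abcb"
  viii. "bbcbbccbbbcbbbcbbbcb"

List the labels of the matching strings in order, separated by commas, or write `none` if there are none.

i, ii, iii, iv, v, vi, vii, viii

i. "bccbabcbbccb" → match
ii. "abcbbbcbabcb" → match
iii. "bccb" → match
iv → match
v → match
vi. "bbcb" → match
vii. "abcb" → match
viii → match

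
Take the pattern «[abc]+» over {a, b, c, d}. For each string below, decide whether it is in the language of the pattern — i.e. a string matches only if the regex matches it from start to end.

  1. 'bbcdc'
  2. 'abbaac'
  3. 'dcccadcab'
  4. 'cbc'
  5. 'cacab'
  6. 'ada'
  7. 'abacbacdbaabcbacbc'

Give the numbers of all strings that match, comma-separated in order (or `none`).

2, 4, 5

1 → no match
2 → match
3 → no match
4 → match
5 → match
6 → no match
7 → no match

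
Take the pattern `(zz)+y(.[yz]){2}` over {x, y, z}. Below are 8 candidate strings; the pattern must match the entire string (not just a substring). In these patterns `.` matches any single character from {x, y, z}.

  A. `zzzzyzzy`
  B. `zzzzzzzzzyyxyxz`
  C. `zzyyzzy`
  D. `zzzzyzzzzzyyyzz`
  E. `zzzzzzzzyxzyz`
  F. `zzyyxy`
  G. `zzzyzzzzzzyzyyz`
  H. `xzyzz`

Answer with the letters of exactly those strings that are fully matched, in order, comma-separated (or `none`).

C, E

A → no match
B → no match
C → match
D → no match
E → match
F → no match
G → no match
H → no match — must start with `zz`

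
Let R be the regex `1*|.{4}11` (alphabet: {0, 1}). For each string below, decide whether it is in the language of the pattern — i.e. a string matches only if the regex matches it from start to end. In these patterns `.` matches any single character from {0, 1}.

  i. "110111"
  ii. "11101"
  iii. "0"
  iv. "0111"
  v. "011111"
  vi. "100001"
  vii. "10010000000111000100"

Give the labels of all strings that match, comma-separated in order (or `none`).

i, v

i → match
ii → no match
iii → no match
iv → no match
v → match
vi → no match
vii → no match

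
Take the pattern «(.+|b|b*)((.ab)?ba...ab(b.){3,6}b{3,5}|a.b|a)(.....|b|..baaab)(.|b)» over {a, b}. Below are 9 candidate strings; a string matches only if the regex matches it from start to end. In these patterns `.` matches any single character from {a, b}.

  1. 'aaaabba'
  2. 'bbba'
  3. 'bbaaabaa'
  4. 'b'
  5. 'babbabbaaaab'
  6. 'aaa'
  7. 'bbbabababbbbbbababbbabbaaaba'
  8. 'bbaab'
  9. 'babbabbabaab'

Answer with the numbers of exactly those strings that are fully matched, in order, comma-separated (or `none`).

1, 7

1 → match
2 → no match
3 → no match
4 → no match
5 → no match
6 → no match
7 → match
8 → no match
9 → no match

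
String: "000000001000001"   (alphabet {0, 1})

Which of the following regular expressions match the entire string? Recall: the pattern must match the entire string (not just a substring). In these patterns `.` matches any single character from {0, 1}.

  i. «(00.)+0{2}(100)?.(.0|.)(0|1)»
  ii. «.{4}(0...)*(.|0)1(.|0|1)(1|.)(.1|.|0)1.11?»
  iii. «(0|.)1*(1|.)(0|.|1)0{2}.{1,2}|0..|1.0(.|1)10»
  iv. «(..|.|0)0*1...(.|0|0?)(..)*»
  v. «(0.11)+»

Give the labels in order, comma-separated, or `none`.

i, iv

i → match
ii → no match
iii → no match
iv → match
v → no match — must end with "11"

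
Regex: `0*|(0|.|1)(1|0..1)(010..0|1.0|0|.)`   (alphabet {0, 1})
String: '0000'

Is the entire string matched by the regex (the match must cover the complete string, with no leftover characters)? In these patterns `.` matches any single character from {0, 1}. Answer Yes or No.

Yes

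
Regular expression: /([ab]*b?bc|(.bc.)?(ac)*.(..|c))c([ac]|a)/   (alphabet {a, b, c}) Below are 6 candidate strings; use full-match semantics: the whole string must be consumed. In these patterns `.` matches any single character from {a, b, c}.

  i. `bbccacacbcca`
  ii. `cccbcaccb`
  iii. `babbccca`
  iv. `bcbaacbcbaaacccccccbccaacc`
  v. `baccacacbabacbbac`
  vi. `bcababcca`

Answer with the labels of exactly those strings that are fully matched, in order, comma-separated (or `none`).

i → match
ii → no match
iii → no match
iv → no match
v → no match
vi → no match

i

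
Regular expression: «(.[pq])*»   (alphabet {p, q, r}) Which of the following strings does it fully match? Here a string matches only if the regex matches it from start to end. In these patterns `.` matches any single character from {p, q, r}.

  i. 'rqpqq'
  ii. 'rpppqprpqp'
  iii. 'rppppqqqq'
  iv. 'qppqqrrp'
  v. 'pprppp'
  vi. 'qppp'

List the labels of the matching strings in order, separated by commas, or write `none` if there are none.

i → no match
ii → match
iii → no match
iv → no match
v → match
vi → match

ii, v, vi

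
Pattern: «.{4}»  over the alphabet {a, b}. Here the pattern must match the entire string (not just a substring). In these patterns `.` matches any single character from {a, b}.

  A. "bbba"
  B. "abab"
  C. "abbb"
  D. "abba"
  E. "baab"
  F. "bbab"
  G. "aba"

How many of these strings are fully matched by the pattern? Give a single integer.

A → match
B → match
C → match
D → match
E → match
F → match
G → no match
Total matched: 6

6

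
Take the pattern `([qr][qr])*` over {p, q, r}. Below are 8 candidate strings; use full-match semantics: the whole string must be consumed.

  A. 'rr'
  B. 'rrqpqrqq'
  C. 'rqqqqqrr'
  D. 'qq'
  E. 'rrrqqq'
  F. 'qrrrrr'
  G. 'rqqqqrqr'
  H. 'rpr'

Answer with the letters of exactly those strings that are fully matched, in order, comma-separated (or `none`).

A → match
B → no match
C → match
D → match
E → match
F → match
G → match
H → no match

A, C, D, E, F, G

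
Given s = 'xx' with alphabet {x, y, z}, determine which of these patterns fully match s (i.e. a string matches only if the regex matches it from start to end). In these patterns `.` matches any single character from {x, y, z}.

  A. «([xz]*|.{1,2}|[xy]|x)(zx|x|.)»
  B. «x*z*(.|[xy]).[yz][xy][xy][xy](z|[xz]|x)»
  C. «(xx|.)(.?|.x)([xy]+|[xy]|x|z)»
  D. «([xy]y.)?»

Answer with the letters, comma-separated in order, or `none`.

A, C

A → match
B → no match
C → match
D → no match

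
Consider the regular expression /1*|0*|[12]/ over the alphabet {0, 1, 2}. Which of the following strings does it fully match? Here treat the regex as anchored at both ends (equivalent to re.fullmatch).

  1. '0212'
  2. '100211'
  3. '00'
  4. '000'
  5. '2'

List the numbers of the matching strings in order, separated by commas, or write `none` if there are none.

1 → no match
2 → no match
3 → match
4 → match
5 → match

3, 4, 5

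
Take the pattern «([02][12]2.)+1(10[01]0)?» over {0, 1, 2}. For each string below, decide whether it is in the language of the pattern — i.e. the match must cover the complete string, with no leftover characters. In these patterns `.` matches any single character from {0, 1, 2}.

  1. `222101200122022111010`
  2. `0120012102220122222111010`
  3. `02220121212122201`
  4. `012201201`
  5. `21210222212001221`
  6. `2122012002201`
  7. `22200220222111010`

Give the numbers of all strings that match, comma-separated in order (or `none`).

1 → match
2 → match
3 → match
4. `012201201` → match
5 → match
6 → match
7 → match

1, 2, 3, 4, 5, 6, 7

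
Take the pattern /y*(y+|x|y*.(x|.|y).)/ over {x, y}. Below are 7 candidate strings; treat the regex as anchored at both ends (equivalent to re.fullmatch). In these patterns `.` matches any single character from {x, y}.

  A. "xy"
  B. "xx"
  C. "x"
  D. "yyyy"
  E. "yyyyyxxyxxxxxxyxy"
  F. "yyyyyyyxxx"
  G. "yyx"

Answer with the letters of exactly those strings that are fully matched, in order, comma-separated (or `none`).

A → no match
B → no match
C → match
D → match
E → no match
F → match
G → match

C, D, F, G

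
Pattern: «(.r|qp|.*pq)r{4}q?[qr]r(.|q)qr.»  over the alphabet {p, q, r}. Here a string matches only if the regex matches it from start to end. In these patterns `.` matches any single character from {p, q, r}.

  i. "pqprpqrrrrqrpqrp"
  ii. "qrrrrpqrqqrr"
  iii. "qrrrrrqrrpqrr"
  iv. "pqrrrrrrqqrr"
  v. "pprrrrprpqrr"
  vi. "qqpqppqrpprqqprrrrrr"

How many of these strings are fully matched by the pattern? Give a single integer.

3

i → match
ii → no match
iii → match
iv → match
v → no match
vi → no match
Total matched: 3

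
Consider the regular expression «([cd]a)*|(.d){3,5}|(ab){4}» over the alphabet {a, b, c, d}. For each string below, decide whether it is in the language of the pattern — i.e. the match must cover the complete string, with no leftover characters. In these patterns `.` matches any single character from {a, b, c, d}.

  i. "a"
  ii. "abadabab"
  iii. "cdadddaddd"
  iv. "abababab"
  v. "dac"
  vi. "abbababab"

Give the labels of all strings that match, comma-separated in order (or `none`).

iii, iv

i → no match
ii → no match
iii → match
iv → match
v → no match
vi → no match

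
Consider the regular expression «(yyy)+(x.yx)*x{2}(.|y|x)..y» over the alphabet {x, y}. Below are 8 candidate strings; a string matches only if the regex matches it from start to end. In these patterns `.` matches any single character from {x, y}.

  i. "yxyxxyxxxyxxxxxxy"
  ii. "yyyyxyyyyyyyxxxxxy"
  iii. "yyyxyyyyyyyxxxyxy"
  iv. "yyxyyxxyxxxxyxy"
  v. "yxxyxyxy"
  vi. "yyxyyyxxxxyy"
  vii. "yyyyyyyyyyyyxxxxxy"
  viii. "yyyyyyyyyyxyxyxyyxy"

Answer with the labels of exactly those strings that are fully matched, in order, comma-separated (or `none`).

i → no match — must start with "yyy"
ii → no match
iii → no match
iv → no match — must start with "yyy"
v → no match — must start with "yyy"
vi → no match — must start with "yyy"
vii → match
viii → no match

vii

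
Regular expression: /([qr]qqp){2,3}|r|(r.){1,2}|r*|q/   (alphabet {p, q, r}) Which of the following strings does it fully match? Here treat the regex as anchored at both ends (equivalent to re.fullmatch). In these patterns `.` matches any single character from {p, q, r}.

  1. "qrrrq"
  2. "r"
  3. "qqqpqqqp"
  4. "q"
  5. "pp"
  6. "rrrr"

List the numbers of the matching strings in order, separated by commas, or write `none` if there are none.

1 → no match
2 → match
3 → match
4 → match
5 → no match
6 → match

2, 3, 4, 6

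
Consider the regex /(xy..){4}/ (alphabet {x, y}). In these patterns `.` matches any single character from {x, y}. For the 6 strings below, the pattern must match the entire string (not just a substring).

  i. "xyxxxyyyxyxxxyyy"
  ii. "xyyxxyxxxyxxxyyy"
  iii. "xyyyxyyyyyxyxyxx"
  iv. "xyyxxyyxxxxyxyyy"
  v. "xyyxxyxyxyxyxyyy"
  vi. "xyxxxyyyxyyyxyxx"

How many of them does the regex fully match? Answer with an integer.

4

i → match
ii → match
iii → no match
iv → no match
v → match
vi → match
Total matched: 4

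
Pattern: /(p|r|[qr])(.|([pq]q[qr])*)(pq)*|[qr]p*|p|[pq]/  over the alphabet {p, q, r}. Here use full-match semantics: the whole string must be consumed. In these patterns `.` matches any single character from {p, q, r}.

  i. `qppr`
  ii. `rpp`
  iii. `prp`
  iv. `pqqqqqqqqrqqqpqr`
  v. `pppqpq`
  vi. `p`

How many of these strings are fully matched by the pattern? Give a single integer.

i. `qppr` → no match
ii. `rpp` → match
iii. `prp` → no match
iv → match
v. `pppqpq` → match
vi. `p` → match
Total matched: 4

4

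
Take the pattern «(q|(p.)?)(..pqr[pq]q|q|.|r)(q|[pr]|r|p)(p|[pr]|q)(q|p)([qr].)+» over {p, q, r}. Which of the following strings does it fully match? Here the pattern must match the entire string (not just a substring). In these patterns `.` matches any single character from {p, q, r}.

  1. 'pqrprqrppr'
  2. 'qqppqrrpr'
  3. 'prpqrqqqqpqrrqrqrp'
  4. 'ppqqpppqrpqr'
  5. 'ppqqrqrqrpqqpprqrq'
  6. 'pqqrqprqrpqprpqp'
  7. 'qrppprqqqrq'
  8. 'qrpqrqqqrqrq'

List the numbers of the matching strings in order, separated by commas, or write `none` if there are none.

3, 6, 7, 8

1 → no match
2 → no match
3 → match
4 → no match
5 → no match
6 → match
7 → match
8 → match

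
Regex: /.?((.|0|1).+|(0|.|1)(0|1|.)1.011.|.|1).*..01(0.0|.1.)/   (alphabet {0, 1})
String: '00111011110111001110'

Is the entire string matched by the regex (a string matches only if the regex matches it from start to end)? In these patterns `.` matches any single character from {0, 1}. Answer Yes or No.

Yes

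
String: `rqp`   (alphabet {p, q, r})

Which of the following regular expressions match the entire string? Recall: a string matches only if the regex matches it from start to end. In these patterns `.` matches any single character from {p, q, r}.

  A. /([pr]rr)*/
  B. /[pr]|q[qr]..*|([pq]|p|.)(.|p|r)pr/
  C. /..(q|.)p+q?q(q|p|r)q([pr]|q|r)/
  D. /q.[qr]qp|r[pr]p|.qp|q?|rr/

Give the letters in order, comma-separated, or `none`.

D

A → no match
B → no match
C → no match
D → match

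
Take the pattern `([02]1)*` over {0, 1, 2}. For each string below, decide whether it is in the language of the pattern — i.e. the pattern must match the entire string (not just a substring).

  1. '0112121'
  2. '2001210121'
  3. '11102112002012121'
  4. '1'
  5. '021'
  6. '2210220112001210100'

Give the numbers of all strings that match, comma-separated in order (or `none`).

none

1 → no match
2 → no match
3 → no match
4 → no match
5 → no match
6 → no match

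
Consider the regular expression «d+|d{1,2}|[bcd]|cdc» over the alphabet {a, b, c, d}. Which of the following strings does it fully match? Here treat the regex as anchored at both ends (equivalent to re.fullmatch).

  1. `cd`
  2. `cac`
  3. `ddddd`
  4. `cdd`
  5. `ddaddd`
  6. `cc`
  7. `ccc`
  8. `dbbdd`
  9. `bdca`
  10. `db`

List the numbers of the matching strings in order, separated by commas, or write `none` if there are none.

1. `cd` → no match
2. `cac` → no match
3. `ddddd` → match
4. `cdd` → no match
5. `ddaddd` → no match
6. `cc` → no match
7. `ccc` → no match
8. `dbbdd` → no match
9. `bdca` → no match
10. `db` → no match

3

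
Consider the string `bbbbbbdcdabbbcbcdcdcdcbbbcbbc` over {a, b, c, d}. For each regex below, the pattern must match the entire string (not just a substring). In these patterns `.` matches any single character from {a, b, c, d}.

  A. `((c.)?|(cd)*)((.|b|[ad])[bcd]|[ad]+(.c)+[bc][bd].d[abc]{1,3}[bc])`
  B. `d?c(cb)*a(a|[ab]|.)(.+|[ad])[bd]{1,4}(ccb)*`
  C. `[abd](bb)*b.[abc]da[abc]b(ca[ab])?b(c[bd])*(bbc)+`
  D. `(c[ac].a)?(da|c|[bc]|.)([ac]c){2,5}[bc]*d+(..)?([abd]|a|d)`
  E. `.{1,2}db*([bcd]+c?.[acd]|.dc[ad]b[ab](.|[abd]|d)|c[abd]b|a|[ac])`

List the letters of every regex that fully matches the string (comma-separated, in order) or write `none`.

A → no match
B → no match
C → match
D → no match
E → no match

C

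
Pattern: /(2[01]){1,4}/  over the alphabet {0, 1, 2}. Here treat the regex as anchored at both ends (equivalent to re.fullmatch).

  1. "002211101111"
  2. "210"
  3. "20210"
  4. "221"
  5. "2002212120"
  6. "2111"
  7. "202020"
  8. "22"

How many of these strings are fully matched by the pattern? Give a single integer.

1

1 → no match — must start with "2"
2 → no match
3 → no match
4 → no match
5 → no match
6 → no match
7 → match
8 → no match
Total matched: 1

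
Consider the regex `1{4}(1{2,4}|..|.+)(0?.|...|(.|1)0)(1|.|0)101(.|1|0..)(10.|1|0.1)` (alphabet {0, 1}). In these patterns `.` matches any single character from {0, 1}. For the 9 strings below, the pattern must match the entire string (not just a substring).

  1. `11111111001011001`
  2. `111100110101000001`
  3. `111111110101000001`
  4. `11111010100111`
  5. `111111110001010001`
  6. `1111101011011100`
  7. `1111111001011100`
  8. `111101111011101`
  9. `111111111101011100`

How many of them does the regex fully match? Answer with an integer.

1 → match
2 → match
3 → match
4 → no match
5 → match
6 → match
7 → match
8 → match
9 → match
Total matched: 8

8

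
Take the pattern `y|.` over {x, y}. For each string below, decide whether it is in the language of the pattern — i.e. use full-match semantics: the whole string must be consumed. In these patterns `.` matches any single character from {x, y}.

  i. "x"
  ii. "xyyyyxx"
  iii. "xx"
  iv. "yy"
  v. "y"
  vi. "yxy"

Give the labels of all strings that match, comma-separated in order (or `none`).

i → match
ii → no match
iii → no match
iv → no match
v → match
vi → no match

i, v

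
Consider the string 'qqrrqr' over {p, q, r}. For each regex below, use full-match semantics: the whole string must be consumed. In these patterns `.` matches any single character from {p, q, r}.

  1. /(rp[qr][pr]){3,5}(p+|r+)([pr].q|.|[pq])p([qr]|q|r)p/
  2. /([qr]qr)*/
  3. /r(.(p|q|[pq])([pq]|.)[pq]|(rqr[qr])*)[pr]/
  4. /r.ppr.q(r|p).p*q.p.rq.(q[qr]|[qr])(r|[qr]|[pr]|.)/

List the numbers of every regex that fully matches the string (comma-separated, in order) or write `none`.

2

1 → no match — must start with 'rp'
2 → match
3 → no match — must start with 'r'
4 → no match — must start with 'r'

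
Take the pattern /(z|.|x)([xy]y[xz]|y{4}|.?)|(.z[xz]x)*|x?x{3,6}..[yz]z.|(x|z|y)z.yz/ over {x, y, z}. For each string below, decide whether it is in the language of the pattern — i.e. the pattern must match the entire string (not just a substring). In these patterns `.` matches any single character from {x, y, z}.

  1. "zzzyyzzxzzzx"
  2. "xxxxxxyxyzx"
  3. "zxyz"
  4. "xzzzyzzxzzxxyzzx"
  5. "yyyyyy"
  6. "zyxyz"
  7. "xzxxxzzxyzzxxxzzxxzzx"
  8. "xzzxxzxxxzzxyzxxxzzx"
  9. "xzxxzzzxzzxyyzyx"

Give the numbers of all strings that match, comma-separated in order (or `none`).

2, 3, 8

1 → no match
2 → match
3 → match
4 → no match
5 → no match
6 → no match
7 → no match
8 → match
9 → no match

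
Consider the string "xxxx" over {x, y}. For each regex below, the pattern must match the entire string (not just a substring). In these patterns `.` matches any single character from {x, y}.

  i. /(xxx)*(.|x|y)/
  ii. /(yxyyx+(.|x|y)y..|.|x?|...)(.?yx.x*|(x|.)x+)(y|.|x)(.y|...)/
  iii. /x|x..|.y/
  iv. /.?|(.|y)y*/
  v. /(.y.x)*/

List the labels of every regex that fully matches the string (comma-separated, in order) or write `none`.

i

i → match
ii → no match
iii → no match
iv → no match
v → no match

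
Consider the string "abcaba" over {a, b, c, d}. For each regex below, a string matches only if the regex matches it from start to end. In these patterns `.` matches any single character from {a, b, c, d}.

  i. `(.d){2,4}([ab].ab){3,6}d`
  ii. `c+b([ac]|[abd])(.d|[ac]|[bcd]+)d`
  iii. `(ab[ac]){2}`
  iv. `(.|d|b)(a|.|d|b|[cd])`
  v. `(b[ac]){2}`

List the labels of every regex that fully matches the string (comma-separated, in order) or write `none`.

i → no match — must end with "abd"
ii → no match — must start with "c"
iii → match
iv → no match
v → no match — must start with "b"

iii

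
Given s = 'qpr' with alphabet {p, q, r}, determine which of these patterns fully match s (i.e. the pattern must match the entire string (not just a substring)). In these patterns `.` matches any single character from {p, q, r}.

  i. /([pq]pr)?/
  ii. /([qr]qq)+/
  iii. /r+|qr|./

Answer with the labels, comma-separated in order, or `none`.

i

i → match
ii → no match — must end with 'qq'
iii → no match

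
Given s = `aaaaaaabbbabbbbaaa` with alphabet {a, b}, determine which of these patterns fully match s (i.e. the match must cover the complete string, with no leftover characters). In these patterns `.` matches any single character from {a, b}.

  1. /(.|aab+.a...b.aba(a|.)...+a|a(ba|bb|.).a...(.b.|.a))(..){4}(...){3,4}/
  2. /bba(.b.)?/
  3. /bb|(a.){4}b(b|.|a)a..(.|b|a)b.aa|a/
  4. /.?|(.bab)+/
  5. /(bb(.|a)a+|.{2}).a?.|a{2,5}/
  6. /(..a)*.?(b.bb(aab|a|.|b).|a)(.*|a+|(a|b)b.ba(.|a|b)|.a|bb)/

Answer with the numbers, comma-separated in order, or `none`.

1, 3, 6

1 → match
2 → no match — must start with `bba`
3 → match
4 → no match
5 → no match
6 → match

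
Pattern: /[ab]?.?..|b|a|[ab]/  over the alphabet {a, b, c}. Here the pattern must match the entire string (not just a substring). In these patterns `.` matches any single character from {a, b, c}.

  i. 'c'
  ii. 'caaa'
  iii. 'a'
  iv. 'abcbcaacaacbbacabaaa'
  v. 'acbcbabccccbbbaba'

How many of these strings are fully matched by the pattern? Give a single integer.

1

i → no match
ii → no match
iii → match
iv → no match
v → no match
Total matched: 1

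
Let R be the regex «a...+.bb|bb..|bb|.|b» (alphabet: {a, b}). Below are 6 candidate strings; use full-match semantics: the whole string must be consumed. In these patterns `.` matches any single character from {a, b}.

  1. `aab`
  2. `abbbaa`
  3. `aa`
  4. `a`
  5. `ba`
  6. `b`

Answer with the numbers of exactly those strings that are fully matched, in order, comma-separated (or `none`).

4, 6

1 → no match
2 → no match
3 → no match
4 → match
5 → no match
6 → match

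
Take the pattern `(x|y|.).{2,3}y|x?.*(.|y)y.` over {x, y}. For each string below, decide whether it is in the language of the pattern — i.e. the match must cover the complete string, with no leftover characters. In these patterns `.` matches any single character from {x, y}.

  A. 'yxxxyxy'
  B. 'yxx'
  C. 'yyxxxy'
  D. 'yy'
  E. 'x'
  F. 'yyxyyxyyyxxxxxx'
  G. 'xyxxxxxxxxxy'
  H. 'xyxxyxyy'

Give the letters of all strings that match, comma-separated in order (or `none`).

H

A → no match
B → no match
C → no match
D → no match
E → no match
F → no match
G → no match
H → match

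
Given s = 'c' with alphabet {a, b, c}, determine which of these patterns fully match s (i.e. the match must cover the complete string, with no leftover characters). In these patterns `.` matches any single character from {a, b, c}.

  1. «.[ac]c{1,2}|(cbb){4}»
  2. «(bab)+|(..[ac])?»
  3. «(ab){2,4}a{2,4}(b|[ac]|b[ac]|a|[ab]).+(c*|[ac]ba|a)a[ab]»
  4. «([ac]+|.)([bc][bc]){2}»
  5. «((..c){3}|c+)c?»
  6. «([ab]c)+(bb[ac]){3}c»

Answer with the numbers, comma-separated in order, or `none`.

5

1 → no match
2 → no match
3 → no match — must start with 'ab'
4 → no match
5 → match
6 → no match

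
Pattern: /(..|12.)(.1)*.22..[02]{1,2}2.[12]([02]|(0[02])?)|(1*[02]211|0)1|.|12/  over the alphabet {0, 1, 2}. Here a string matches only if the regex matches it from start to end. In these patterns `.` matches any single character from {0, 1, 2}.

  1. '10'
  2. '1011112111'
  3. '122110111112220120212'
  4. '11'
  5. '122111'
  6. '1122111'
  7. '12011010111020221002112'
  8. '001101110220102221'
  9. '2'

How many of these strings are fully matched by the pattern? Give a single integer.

5

1 → no match
2 → no match
3 → match
4 → no match
5 → match
6 → match
7 → no match
8 → match
9 → match
Total matched: 5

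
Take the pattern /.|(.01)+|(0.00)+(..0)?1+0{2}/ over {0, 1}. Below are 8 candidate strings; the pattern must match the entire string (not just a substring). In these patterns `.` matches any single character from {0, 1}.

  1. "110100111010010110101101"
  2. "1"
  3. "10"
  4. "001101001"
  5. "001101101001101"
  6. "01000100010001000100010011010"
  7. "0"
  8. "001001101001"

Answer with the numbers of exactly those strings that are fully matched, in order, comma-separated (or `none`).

1 → no match
2. "1" → match
3. "10" → no match
4. "001101001" → match
5 → match
6 → no match
7. "0" → match
8. "001001101001" → match

2, 4, 5, 7, 8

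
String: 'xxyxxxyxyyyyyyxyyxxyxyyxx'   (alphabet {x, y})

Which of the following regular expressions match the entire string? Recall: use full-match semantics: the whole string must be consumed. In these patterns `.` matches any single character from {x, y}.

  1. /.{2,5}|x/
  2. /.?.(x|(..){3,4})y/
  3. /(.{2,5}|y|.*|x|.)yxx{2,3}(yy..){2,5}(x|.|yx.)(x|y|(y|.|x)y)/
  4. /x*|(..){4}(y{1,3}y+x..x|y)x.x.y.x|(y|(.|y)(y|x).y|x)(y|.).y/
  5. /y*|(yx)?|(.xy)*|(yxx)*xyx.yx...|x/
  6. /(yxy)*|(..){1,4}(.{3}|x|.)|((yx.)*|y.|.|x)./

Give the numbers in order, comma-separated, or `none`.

1 → no match
2 → no match — must end with 'y'
3 → no match
4 → match
5 → no match
6 → no match

4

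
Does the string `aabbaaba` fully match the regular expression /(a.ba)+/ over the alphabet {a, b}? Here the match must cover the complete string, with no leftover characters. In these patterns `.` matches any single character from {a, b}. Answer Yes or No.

No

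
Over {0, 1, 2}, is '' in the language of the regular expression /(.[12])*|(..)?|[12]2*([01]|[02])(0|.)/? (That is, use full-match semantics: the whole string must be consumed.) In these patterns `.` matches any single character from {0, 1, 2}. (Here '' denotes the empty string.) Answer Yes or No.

Yes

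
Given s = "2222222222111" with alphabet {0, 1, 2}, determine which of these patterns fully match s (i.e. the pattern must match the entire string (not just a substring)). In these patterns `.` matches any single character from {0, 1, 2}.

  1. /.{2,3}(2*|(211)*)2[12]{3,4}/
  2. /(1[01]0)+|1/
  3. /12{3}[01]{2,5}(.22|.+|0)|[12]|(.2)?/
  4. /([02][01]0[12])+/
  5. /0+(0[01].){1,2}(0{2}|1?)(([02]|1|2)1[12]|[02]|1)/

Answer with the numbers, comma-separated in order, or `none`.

1

1 → match
2 → no match — must start with "1"
3 → no match
4 → no match
5 → no match — must start with "0"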